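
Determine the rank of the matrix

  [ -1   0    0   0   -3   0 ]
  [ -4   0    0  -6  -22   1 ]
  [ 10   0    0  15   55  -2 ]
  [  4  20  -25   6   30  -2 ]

rank = 4

Multiply r1 by -1.
  [  1   0    0   0    3   0 ]
  [ -4   0    0  -6  -22   1 ]
  [ 10   0    0  15   55  -2 ]
  [  4  20  -25   6   30  -2 ]
Add 4 times r1 to r2.
  [  1   0    0   0    3   0 ]
  [  0   0    0  -6  -10   1 ]
  [ 10   0    0  15   55  -2 ]
  [  4  20  -25   6   30  -2 ]
Subtract 10 times r1 from r3.
  [ 1   0    0   0    3   0 ]
  [ 0   0    0  -6  -10   1 ]
  [ 0   0    0  15   25  -2 ]
  [ 4  20  -25   6   30  -2 ]
Subtract 4 times r1 from r4.
  [ 1   0    0   0    3   0 ]
  [ 0   0    0  -6  -10   1 ]
  [ 0   0    0  15   25  -2 ]
  [ 0  20  -25   6   18  -2 ]
Swap r2 and r4.
  [ 1   0    0   0    3   0 ]
  [ 0  20  -25   6   18  -2 ]
  [ 0   0    0  15   25  -2 ]
  [ 0   0    0  -6  -10   1 ]
Multiply r2 by 1/20.
  [ 1  0     0     0     3      0 ]
  [ 0  1  -5/4  3/10  9/10  -1/10 ]
  [ 0  0     0    15    25     -2 ]
  [ 0  0     0    -6   -10      1 ]
Multiply r3 by 1/15.
  [ 1  0     0     0     3      0 ]
  [ 0  1  -5/4  3/10  9/10  -1/10 ]
  [ 0  0     0     1   5/3  -2/15 ]
  [ 0  0     0    -6   -10      1 ]
Add 6 times r3 to r4.
  [ 1  0     0     0     3      0 ]
  [ 0  1  -5/4  3/10  9/10  -1/10 ]
  [ 0  0     0     1   5/3  -2/15 ]
  [ 0  0     0     0     0    1/5 ]
Multiply r4 by 5.
  [ 1  0     0     0     3      0 ]
  [ 0  1  -5/4  3/10  9/10  -1/10 ]
  [ 0  0     0     1   5/3  -2/15 ]
  [ 0  0     0     0     0      1 ]
Add 2/15 times r4 to r3.
  [ 1  0     0     0     3      0 ]
  [ 0  1  -5/4  3/10  9/10  -1/10 ]
  [ 0  0     0     1   5/3      0 ]
  [ 0  0     0     0     0      1 ]
Add 1/10 times r4 to r2.
  [ 1  0     0     0     3  0 ]
  [ 0  1  -5/4  3/10  9/10  0 ]
  [ 0  0     0     1   5/3  0 ]
  [ 0  0     0     0     0  1 ]
Subtract 3/10 times r3 from r2.
  [ 1  0     0  0    3  0 ]
  [ 0  1  -5/4  0  2/5  0 ]
  [ 0  0     0  1  5/3  0 ]
  [ 0  0     0  0    0  1 ]
The reduced form has 4 nonzero rows.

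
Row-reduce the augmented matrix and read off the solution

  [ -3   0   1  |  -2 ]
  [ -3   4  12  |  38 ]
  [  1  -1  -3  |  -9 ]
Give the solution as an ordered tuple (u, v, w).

ρ1 -> -1/3·ρ1
  [  1   0  -1/3  |  2/3 ]
  [ -3   4    12  |   38 ]
  [  1  -1    -3  |   -9 ]
ρ2 -> ρ2 + 3·ρ1
  [ 1   0  -1/3  |  2/3 ]
  [ 0   4    11  |   40 ]
  [ 1  -1    -3  |   -9 ]
ρ3 -> ρ3 − ρ1
  [ 1   0  -1/3  |    2/3 ]
  [ 0   4    11  |     40 ]
  [ 0  -1  -8/3  |  -29/3 ]
ρ2 -> 1/4·ρ2
  [ 1   0  -1/3  |    2/3 ]
  [ 0   1  11/4  |     10 ]
  [ 0  -1  -8/3  |  -29/3 ]
ρ3 -> ρ3 + ρ2
  [ 1  0  -1/3  |  2/3 ]
  [ 0  1  11/4  |   10 ]
  [ 0  0  1/12  |  1/3 ]
ρ3 -> 12·ρ3
  [ 1  0  -1/3  |  2/3 ]
  [ 0  1  11/4  |   10 ]
  [ 0  0     1  |    4 ]
ρ2 -> ρ2 − 11/4·ρ3
  [ 1  0  -1/3  |  2/3 ]
  [ 0  1     0  |   -1 ]
  [ 0  0     1  |    4 ]
ρ1 -> ρ1 + 1/3·ρ3
  [ 1  0  0  |   2 ]
  [ 0  1  0  |  -1 ]
  [ 0  0  1  |   4 ]
Reading off the last column: u = 2, v = -1, w = 4.

(2, -1, 4)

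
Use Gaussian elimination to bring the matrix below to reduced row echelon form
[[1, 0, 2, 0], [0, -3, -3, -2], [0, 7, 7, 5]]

[[1, 0, 2, 0], [0, 1, 1, 0], [0, 0, 0, 1]]

ρ2 -> -1/3·ρ2
ρ3 -> ρ3 − 7·ρ2
ρ3 -> 3·ρ3
ρ2 -> ρ2 − 2/3·ρ3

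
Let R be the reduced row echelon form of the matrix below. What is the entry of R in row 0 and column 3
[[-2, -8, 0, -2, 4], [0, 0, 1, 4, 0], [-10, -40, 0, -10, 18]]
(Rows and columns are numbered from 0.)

1

Multiply r1 by -1/2.
  [   1    4  0    1  -2 ]
  [   0    0  1    4   0 ]
  [ -10  -40  0  -10  18 ]
Add 10 times r1 to r3.
  [ 1  4  0  1  -2 ]
  [ 0  0  1  4   0 ]
  [ 0  0  0  0  -2 ]
Multiply r3 by -1/2.
  [ 1  4  0  1  -2 ]
  [ 0  0  1  4   0 ]
  [ 0  0  0  0   1 ]
Add 2 times r3 to r1.
  [ 1  4  0  1  0 ]
  [ 0  0  1  4  0 ]
  [ 0  0  0  0  1 ]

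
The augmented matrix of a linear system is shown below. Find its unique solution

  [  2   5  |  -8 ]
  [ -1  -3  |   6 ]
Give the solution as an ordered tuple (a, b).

(6, -4)

R1 ← 1/2·R1
  [  1  5/2  |  -4 ]
  [ -1   -3  |   6 ]
R2 ← R2 + R1
  [ 1   5/2  |  -4 ]
  [ 0  -1/2  |   2 ]
R2 ← -2·R2
  [ 1  5/2  |  -4 ]
  [ 0    1  |  -4 ]
R1 ← R1 − 5/2·R2
  [ 1  0  |   6 ]
  [ 0  1  |  -4 ]
Reading off the last column: a = 6, b = -4.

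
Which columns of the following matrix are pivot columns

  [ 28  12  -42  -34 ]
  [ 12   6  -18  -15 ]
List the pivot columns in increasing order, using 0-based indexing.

ρ1 → 1/28·ρ1
  [  1  3/7  -3/2  -17/14 ]
  [ 12    6   -18     -15 ]
ρ2 → ρ2 − 12·ρ1
  [ 1  3/7  -3/2  -17/14 ]
  [ 0  6/7     0    -3/7 ]
ρ2 → 7/6·ρ2
  [ 1  3/7  -3/2  -17/14 ]
  [ 0    1     0    -1/2 ]
ρ1 → ρ1 − 3/7·ρ2
  [ 1  0  -3/2    -1 ]
  [ 0  1     0  -1/2 ]
Pivot columns are the columns containing a leading 1.

0, 1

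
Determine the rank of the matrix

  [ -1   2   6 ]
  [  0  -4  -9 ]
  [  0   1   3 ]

R1 := -1·R1
  [ 1  -2  -6 ]
  [ 0  -4  -9 ]
  [ 0   1   3 ]
R2 := -1/4·R2
  [ 1  -2   -6 ]
  [ 0   1  9/4 ]
  [ 0   1    3 ]
R3 := R3 − R2
  [ 1  -2   -6 ]
  [ 0   1  9/4 ]
  [ 0   0  3/4 ]
R3 := 4/3·R3
  [ 1  -2   -6 ]
  [ 0   1  9/4 ]
  [ 0   0    1 ]
R2 := R2 − 9/4·R3
  [ 1  -2  -6 ]
  [ 0   1   0 ]
  [ 0   0   1 ]
R1 := R1 + 6·R3
  [ 1  -2  0 ]
  [ 0   1  0 ]
  [ 0   0  1 ]
R1 := R1 + 2·R2
  [ 1  0  0 ]
  [ 0  1  0 ]
  [ 0  0  1 ]
The reduced form has 3 nonzero rows.

rank = 3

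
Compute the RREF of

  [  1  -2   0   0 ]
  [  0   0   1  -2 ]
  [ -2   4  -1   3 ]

[[1, -2, 0, 0], [0, 0, 1, 0], [0, 0, 0, 1]]

R3 ← R3 + 2·R1
  [ 1  -2   0   0 ]
  [ 0   0   1  -2 ]
  [ 0   0  -1   3 ]
R3 ← R3 + R2
  [ 1  -2  0   0 ]
  [ 0   0  1  -2 ]
  [ 0   0  0   1 ]
R2 ← R2 + 2·R3
  [ 1  -2  0  0 ]
  [ 0   0  1  0 ]
  [ 0   0  0  1 ]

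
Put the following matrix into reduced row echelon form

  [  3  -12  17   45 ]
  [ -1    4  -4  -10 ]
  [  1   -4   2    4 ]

r1 ← 1/3·r1
  [  1  -4  17/3   15 ]
  [ -1   4    -4  -10 ]
  [  1  -4     2    4 ]
r2 ← r2 + r1
  [ 1  -4  17/3  15 ]
  [ 0   0   5/3   5 ]
  [ 1  -4     2   4 ]
r3 ← r3 − r1
  [ 1  -4   17/3   15 ]
  [ 0   0    5/3    5 ]
  [ 0   0  -11/3  -11 ]
r2 ← 3/5·r2
  [ 1  -4   17/3   15 ]
  [ 0   0      1    3 ]
  [ 0   0  -11/3  -11 ]
r3 ← r3 + 11/3·r2
  [ 1  -4  17/3  15 ]
  [ 0   0     1   3 ]
  [ 0   0     0   0 ]
r1 ← r1 − 17/3·r2
  [ 1  -4  0  -2 ]
  [ 0   0  1   3 ]
  [ 0   0  0   0 ]

[[1, -4, 0, -2], [0, 0, 1, 3], [0, 0, 0, 0]]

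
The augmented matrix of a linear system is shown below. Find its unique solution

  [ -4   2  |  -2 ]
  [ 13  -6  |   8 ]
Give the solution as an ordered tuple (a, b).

Multiply r1 by -1/4.
  [  1  -1/2  |  1/2 ]
  [ 13    -6  |    8 ]
Subtract 13 times r1 from r2.
  [ 1  -1/2  |  1/2 ]
  [ 0   1/2  |  3/2 ]
Multiply r2 by 2.
  [ 1  -1/2  |  1/2 ]
  [ 0     1  |    3 ]
Add 1/2 times r2 to r1.
  [ 1  0  |  2 ]
  [ 0  1  |  3 ]
Reading off the last column: a = 2, b = 3.

(2, 3)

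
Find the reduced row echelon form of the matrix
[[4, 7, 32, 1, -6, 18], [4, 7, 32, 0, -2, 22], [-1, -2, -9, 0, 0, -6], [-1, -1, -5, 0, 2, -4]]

r1 -> 1/4·r1
  [  1  7/4   8  1/4  -3/2  9/2 ]
  [  4    7  32    0    -2   22 ]
  [ -1   -2  -9    0     0   -6 ]
  [ -1   -1  -5    0     2   -4 ]
r2 -> r2 − 4·r1
  [  1  7/4   8  1/4  -3/2  9/2 ]
  [  0    0   0   -1     4    4 ]
  [ -1   -2  -9    0     0   -6 ]
  [ -1   -1  -5    0     2   -4 ]
r3 -> r3 + r1
  [  1   7/4   8  1/4  -3/2   9/2 ]
  [  0     0   0   -1     4     4 ]
  [  0  -1/4  -1  1/4  -3/2  -3/2 ]
  [ -1    -1  -5    0     2    -4 ]
r4 -> r4 + r1
  [ 1   7/4   8  1/4  -3/2   9/2 ]
  [ 0     0   0   -1     4     4 ]
  [ 0  -1/4  -1  1/4  -3/2  -3/2 ]
  [ 0   3/4   3  1/4   1/2   1/2 ]
r2 ↔ r3
  [ 1   7/4   8  1/4  -3/2   9/2 ]
  [ 0  -1/4  -1  1/4  -3/2  -3/2 ]
  [ 0     0   0   -1     4     4 ]
  [ 0   3/4   3  1/4   1/2   1/2 ]
r2 -> -4·r2
  [ 1  7/4  8  1/4  -3/2  9/2 ]
  [ 0    1  4   -1     6    6 ]
  [ 0    0  0   -1     4    4 ]
  [ 0  3/4  3  1/4   1/2  1/2 ]
r4 -> r4 − 3/4·r2
  [ 1  7/4  8  1/4  -3/2  9/2 ]
  [ 0    1  4   -1     6    6 ]
  [ 0    0  0   -1     4    4 ]
  [ 0    0  0    1    -4   -4 ]
r3 -> -1·r3
  [ 1  7/4  8  1/4  -3/2  9/2 ]
  [ 0    1  4   -1     6    6 ]
  [ 0    0  0    1    -4   -4 ]
  [ 0    0  0    1    -4   -4 ]
r4 -> r4 − r3
  [ 1  7/4  8  1/4  -3/2  9/2 ]
  [ 0    1  4   -1     6    6 ]
  [ 0    0  0    1    -4   -4 ]
  [ 0    0  0    0     0    0 ]
r2 -> r2 + r3
  [ 1  7/4  8  1/4  -3/2  9/2 ]
  [ 0    1  4    0     2    2 ]
  [ 0    0  0    1    -4   -4 ]
  [ 0    0  0    0     0    0 ]
r1 -> r1 − 1/4·r3
  [ 1  7/4  8  0  -1/2  11/2 ]
  [ 0    1  4  0     2     2 ]
  [ 0    0  0  1    -4    -4 ]
  [ 0    0  0  0     0     0 ]
r1 -> r1 − 7/4·r2
  [ 1  0  1  0  -4   2 ]
  [ 0  1  4  0   2   2 ]
  [ 0  0  0  1  -4  -4 ]
  [ 0  0  0  0   0   0 ]

[[1, 0, 1, 0, -4, 2], [0, 1, 4, 0, 2, 2], [0, 0, 0, 1, -4, -4], [0, 0, 0, 0, 0, 0]]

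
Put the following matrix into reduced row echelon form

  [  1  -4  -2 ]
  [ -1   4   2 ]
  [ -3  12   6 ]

[[1, -4, -2], [0, 0, 0], [0, 0, 0]]

r2 ← r2 + r1
  [  1  -4  -2 ]
  [  0   0   0 ]
  [ -3  12   6 ]
r3 ← r3 + 3·r1
  [ 1  -4  -2 ]
  [ 0   0   0 ]
  [ 0   0   0 ]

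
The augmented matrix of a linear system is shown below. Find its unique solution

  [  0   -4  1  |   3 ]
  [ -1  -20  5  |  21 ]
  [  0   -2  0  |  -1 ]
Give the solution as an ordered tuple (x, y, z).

R1 ↔ R2
  [ -1  -20  5  |  21 ]
  [  0   -4  1  |   3 ]
  [  0   -2  0  |  -1 ]
R1 ← -1·R1
  [ 1  20  -5  |  -21 ]
  [ 0  -4   1  |    3 ]
  [ 0  -2   0  |   -1 ]
R2 ← -1/4·R2
  [ 1  20    -5  |   -21 ]
  [ 0   1  -1/4  |  -3/4 ]
  [ 0  -2     0  |    -1 ]
R3 ← R3 + 2·R2
  [ 1  20    -5  |   -21 ]
  [ 0   1  -1/4  |  -3/4 ]
  [ 0   0  -1/2  |  -5/2 ]
R3 ← -2·R3
  [ 1  20    -5  |   -21 ]
  [ 0   1  -1/4  |  -3/4 ]
  [ 0   0     1  |     5 ]
R2 ← R2 + 1/4·R3
  [ 1  20  -5  |  -21 ]
  [ 0   1   0  |  1/2 ]
  [ 0   0   1  |    5 ]
R1 ← R1 + 5·R3
  [ 1  20  0  |    4 ]
  [ 0   1  0  |  1/2 ]
  [ 0   0  1  |    5 ]
R1 ← R1 − 20·R2
  [ 1  0  0  |   -6 ]
  [ 0  1  0  |  1/2 ]
  [ 0  0  1  |    5 ]
Reading off the last column: x = -6, y = 1/2, z = 5.

(-6, 1/2, 5)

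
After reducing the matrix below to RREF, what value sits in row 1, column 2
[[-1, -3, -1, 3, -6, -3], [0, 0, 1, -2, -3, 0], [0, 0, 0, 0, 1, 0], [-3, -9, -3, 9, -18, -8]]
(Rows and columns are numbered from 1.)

ρ1 ← -1·ρ1
ρ4 ← ρ4 + 3·ρ1
ρ1 ← ρ1 − 3·ρ4
ρ2 ← ρ2 + 3·ρ3
ρ1 ← ρ1 − 6·ρ3
ρ1 ← ρ1 − ρ2

3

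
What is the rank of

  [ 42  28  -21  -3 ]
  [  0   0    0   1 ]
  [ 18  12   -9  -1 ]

rank = 2

ρ1 -> 1/42·ρ1
ρ3 -> ρ3 − 18·ρ1
ρ3 -> ρ3 − 2/7·ρ2
ρ1 -> ρ1 + 1/14·ρ2
The reduced form has 2 nonzero rows.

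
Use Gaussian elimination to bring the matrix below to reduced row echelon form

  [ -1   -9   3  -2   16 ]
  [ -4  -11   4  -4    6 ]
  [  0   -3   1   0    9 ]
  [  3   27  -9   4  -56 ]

[[1, 0, 0, 0, 3], [0, 1, 0, 0, -2], [0, 0, 1, 0, 3], [0, 0, 0, 1, 4]]

ρ1 -> -1·ρ1
  [  1    9  -3   2  -16 ]
  [ -4  -11   4  -4    6 ]
  [  0   -3   1   0    9 ]
  [  3   27  -9   4  -56 ]
ρ2 -> ρ2 + 4·ρ1
  [ 1   9  -3  2  -16 ]
  [ 0  25  -8  4  -58 ]
  [ 0  -3   1  0    9 ]
  [ 3  27  -9  4  -56 ]
ρ4 -> ρ4 − 3·ρ1
  [ 1   9  -3   2  -16 ]
  [ 0  25  -8   4  -58 ]
  [ 0  -3   1   0    9 ]
  [ 0   0   0  -2   -8 ]
ρ2 -> 1/25·ρ2
  [ 1   9     -3     2     -16 ]
  [ 0   1  -8/25  4/25  -58/25 ]
  [ 0  -3      1     0       9 ]
  [ 0   0      0    -2      -8 ]
ρ3 -> ρ3 + 3·ρ2
  [ 1  9     -3      2     -16 ]
  [ 0  1  -8/25   4/25  -58/25 ]
  [ 0  0   1/25  12/25   51/25 ]
  [ 0  0      0     -2      -8 ]
ρ3 -> 25·ρ3
  [ 1  9     -3     2     -16 ]
  [ 0  1  -8/25  4/25  -58/25 ]
  [ 0  0      1    12      51 ]
  [ 0  0      0    -2      -8 ]
ρ4 -> -1/2·ρ4
  [ 1  9     -3     2     -16 ]
  [ 0  1  -8/25  4/25  -58/25 ]
  [ 0  0      1    12      51 ]
  [ 0  0      0     1       4 ]
ρ3 -> ρ3 − 12·ρ4
  [ 1  9     -3     2     -16 ]
  [ 0  1  -8/25  4/25  -58/25 ]
  [ 0  0      1     0       3 ]
  [ 0  0      0     1       4 ]
ρ2 -> ρ2 − 4/25·ρ4
  [ 1  9     -3  2     -16 ]
  [ 0  1  -8/25  0  -74/25 ]
  [ 0  0      1  0       3 ]
  [ 0  0      0  1       4 ]
ρ1 -> ρ1 − 2·ρ4
  [ 1  9     -3  0     -24 ]
  [ 0  1  -8/25  0  -74/25 ]
  [ 0  0      1  0       3 ]
  [ 0  0      0  1       4 ]
ρ2 -> ρ2 + 8/25·ρ3
  [ 1  9  -3  0  -24 ]
  [ 0  1   0  0   -2 ]
  [ 0  0   1  0    3 ]
  [ 0  0   0  1    4 ]
ρ1 -> ρ1 + 3·ρ3
  [ 1  9  0  0  -15 ]
  [ 0  1  0  0   -2 ]
  [ 0  0  1  0    3 ]
  [ 0  0  0  1    4 ]
ρ1 -> ρ1 − 9·ρ2
  [ 1  0  0  0   3 ]
  [ 0  1  0  0  -2 ]
  [ 0  0  1  0   3 ]
  [ 0  0  0  1   4 ]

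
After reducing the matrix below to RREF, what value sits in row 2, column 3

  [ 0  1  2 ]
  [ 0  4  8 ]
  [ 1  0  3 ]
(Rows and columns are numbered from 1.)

R1 ↔ R3
R2 -> 1/4·R2
R3 -> R3 − R2

2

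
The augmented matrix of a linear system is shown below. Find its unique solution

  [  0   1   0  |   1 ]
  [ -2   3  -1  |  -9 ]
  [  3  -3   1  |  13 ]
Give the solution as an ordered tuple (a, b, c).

(4, 1, 4)

R1 <-> R2
  [ -2   3  -1  |  -9 ]
  [  0   1   0  |   1 ]
  [  3  -3   1  |  13 ]
R1 := -1/2·R1
  [ 1  -3/2  1/2  |  9/2 ]
  [ 0     1    0  |    1 ]
  [ 3    -3    1  |   13 ]
R3 := R3 − 3·R1
  [ 1  -3/2   1/2  |   9/2 ]
  [ 0     1     0  |     1 ]
  [ 0   3/2  -1/2  |  -1/2 ]
R3 := R3 − 3/2·R2
  [ 1  -3/2   1/2  |  9/2 ]
  [ 0     1     0  |    1 ]
  [ 0     0  -1/2  |   -2 ]
R3 := -2·R3
  [ 1  -3/2  1/2  |  9/2 ]
  [ 0     1    0  |    1 ]
  [ 0     0    1  |    4 ]
R1 := R1 − 1/2·R3
  [ 1  -3/2  0  |  5/2 ]
  [ 0     1  0  |    1 ]
  [ 0     0  1  |    4 ]
R1 := R1 + 3/2·R2
  [ 1  0  0  |  4 ]
  [ 0  1  0  |  1 ]
  [ 0  0  1  |  4 ]
Reading off the last column: a = 4, b = 1, c = 4.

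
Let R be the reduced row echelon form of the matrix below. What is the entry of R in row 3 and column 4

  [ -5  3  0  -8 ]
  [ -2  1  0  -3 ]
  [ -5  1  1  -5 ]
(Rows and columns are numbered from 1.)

R1 -> -1/5·R1
  [  1  -3/5  0  8/5 ]
  [ -2     1  0   -3 ]
  [ -5     1  1   -5 ]
R2 -> R2 + 2·R1
  [  1  -3/5  0  8/5 ]
  [  0  -1/5  0  1/5 ]
  [ -5     1  1   -5 ]
R3 -> R3 + 5·R1
  [ 1  -3/5  0  8/5 ]
  [ 0  -1/5  0  1/5 ]
  [ 0    -2  1    3 ]
R2 -> -5·R2
  [ 1  -3/5  0  8/5 ]
  [ 0     1  0   -1 ]
  [ 0    -2  1    3 ]
R3 -> R3 + 2·R2
  [ 1  -3/5  0  8/5 ]
  [ 0     1  0   -1 ]
  [ 0     0  1    1 ]
R1 -> R1 + 3/5·R2
  [ 1  0  0   1 ]
  [ 0  1  0  -1 ]
  [ 0  0  1   1 ]

1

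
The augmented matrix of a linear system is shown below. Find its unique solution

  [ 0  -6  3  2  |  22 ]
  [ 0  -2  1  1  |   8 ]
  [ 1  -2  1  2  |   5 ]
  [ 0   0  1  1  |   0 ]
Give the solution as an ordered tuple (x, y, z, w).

ρ1 <=> ρ3
  [ 1  -2  1  2  |   5 ]
  [ 0  -2  1  1  |   8 ]
  [ 0  -6  3  2  |  22 ]
  [ 0   0  1  1  |   0 ]
ρ2 -> -1/2·ρ2
  [ 1  -2     1     2  |   5 ]
  [ 0   1  -1/2  -1/2  |  -4 ]
  [ 0  -6     3     2  |  22 ]
  [ 0   0     1     1  |   0 ]
ρ3 -> ρ3 + 6·ρ2
  [ 1  -2     1     2  |   5 ]
  [ 0   1  -1/2  -1/2  |  -4 ]
  [ 0   0     0    -1  |  -2 ]
  [ 0   0     1     1  |   0 ]
ρ3 <=> ρ4
  [ 1  -2     1     2  |   5 ]
  [ 0   1  -1/2  -1/2  |  -4 ]
  [ 0   0     1     1  |   0 ]
  [ 0   0     0    -1  |  -2 ]
ρ4 -> -1·ρ4
  [ 1  -2     1     2  |   5 ]
  [ 0   1  -1/2  -1/2  |  -4 ]
  [ 0   0     1     1  |   0 ]
  [ 0   0     0     1  |   2 ]
ρ3 -> ρ3 − ρ4
  [ 1  -2     1     2  |   5 ]
  [ 0   1  -1/2  -1/2  |  -4 ]
  [ 0   0     1     0  |  -2 ]
  [ 0   0     0     1  |   2 ]
ρ2 -> ρ2 + 1/2·ρ4
  [ 1  -2     1  2  |   5 ]
  [ 0   1  -1/2  0  |  -3 ]
  [ 0   0     1  0  |  -2 ]
  [ 0   0     0  1  |   2 ]
ρ1 -> ρ1 − 2·ρ4
  [ 1  -2     1  0  |   1 ]
  [ 0   1  -1/2  0  |  -3 ]
  [ 0   0     1  0  |  -2 ]
  [ 0   0     0  1  |   2 ]
ρ2 -> ρ2 + 1/2·ρ3
  [ 1  -2  1  0  |   1 ]
  [ 0   1  0  0  |  -4 ]
  [ 0   0  1  0  |  -2 ]
  [ 0   0  0  1  |   2 ]
ρ1 -> ρ1 − ρ3
  [ 1  -2  0  0  |   3 ]
  [ 0   1  0  0  |  -4 ]
  [ 0   0  1  0  |  -2 ]
  [ 0   0  0  1  |   2 ]
ρ1 -> ρ1 + 2·ρ2
  [ 1  0  0  0  |  -5 ]
  [ 0  1  0  0  |  -4 ]
  [ 0  0  1  0  |  -2 ]
  [ 0  0  0  1  |   2 ]
Reading off the last column: x = -5, y = -4, z = -2, w = 2.

(-5, -4, -2, 2)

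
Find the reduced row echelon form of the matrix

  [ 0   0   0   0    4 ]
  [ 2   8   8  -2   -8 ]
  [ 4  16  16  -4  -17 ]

[[1, 4, 4, -1, 0], [0, 0, 0, 0, 1], [0, 0, 0, 0, 0]]

R1 ↔ R2
  [ 2   8   8  -2   -8 ]
  [ 0   0   0   0    4 ]
  [ 4  16  16  -4  -17 ]
R1 := 1/2·R1
  [ 1   4   4  -1   -4 ]
  [ 0   0   0   0    4 ]
  [ 4  16  16  -4  -17 ]
R3 := R3 − 4·R1
  [ 1  4  4  -1  -4 ]
  [ 0  0  0   0   4 ]
  [ 0  0  0   0  -1 ]
R2 := 1/4·R2
  [ 1  4  4  -1  -4 ]
  [ 0  0  0   0   1 ]
  [ 0  0  0   0  -1 ]
R3 := R3 + R2
  [ 1  4  4  -1  -4 ]
  [ 0  0  0   0   1 ]
  [ 0  0  0   0   0 ]
R1 := R1 + 4·R2
  [ 1  4  4  -1  0 ]
  [ 0  0  0   0  1 ]
  [ 0  0  0   0  0 ]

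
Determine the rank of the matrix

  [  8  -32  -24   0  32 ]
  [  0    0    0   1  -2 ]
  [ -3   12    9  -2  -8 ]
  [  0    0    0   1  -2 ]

rank = 2

R1 → 1/8·R1
  [  1  -4  -3   0   4 ]
  [  0   0   0   1  -2 ]
  [ -3  12   9  -2  -8 ]
  [  0   0   0   1  -2 ]
R3 → R3 + 3·R1
  [ 1  -4  -3   0   4 ]
  [ 0   0   0   1  -2 ]
  [ 0   0   0  -2   4 ]
  [ 0   0   0   1  -2 ]
R3 → R3 + 2·R2
  [ 1  -4  -3  0   4 ]
  [ 0   0   0  1  -2 ]
  [ 0   0   0  0   0 ]
  [ 0   0   0  1  -2 ]
R4 → R4 − R2
  [ 1  -4  -3  0   4 ]
  [ 0   0   0  1  -2 ]
  [ 0   0   0  0   0 ]
  [ 0   0   0  0   0 ]
The reduced form has 2 nonzero rows.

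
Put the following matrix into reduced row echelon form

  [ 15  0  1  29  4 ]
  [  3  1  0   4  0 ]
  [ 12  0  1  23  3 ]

[[1, 0, 0, 2, 1/3], [0, 1, 0, -2, -1], [0, 0, 1, -1, -1]]

R1 := 1/15·R1
  [  1  0  1/15  29/15  4/15 ]
  [  3  1     0      4     0 ]
  [ 12  0     1     23     3 ]
R2 := R2 − 3·R1
  [  1  0  1/15  29/15  4/15 ]
  [  0  1  -1/5   -9/5  -4/5 ]
  [ 12  0     1     23     3 ]
R3 := R3 − 12·R1
  [ 1  0  1/15  29/15  4/15 ]
  [ 0  1  -1/5   -9/5  -4/5 ]
  [ 0  0   1/5   -1/5  -1/5 ]
R3 := 5·R3
  [ 1  0  1/15  29/15  4/15 ]
  [ 0  1  -1/5   -9/5  -4/5 ]
  [ 0  0     1     -1    -1 ]
R2 := R2 + 1/5·R3
  [ 1  0  1/15  29/15  4/15 ]
  [ 0  1     0     -2    -1 ]
  [ 0  0     1     -1    -1 ]
R1 := R1 − 1/15·R3
  [ 1  0  0   2  1/3 ]
  [ 0  1  0  -2   -1 ]
  [ 0  0  1  -1   -1 ]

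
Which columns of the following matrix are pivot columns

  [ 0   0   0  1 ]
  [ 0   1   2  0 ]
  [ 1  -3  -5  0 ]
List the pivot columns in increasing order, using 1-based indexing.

1, 2, 4

r1 <-> r3
  [ 1  -3  -5  0 ]
  [ 0   1   2  0 ]
  [ 0   0   0  1 ]
r1 := r1 + 3·r2
  [ 1  0  1  0 ]
  [ 0  1  2  0 ]
  [ 0  0  0  1 ]
Pivot columns are the columns containing a leading 1.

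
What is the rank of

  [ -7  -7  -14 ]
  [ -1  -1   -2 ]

rank = 1

R1 ← -1/7·R1
  [  1   1   2 ]
  [ -1  -1  -2 ]
R2 ← R2 + R1
  [ 1  1  2 ]
  [ 0  0  0 ]
The reduced form has 1 nonzero row.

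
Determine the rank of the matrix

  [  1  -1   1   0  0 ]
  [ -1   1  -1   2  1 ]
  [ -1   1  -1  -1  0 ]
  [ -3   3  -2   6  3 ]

rank = 4

R2 := R2 + R1
  [  1  -1   1   0  0 ]
  [  0   0   0   2  1 ]
  [ -1   1  -1  -1  0 ]
  [ -3   3  -2   6  3 ]
R3 := R3 + R1
  [  1  -1   1   0  0 ]
  [  0   0   0   2  1 ]
  [  0   0   0  -1  0 ]
  [ -3   3  -2   6  3 ]
R4 := R4 + 3·R1
  [ 1  -1  1   0  0 ]
  [ 0   0  0   2  1 ]
  [ 0   0  0  -1  0 ]
  [ 0   0  1   6  3 ]
R2 <=> R4
  [ 1  -1  1   0  0 ]
  [ 0   0  1   6  3 ]
  [ 0   0  0  -1  0 ]
  [ 0   0  0   2  1 ]
R3 := -1·R3
  [ 1  -1  1  0  0 ]
  [ 0   0  1  6  3 ]
  [ 0   0  0  1  0 ]
  [ 0   0  0  2  1 ]
R4 := R4 − 2·R3
  [ 1  -1  1  0  0 ]
  [ 0   0  1  6  3 ]
  [ 0   0  0  1  0 ]
  [ 0   0  0  0  1 ]
R2 := R2 − 3·R4
  [ 1  -1  1  0  0 ]
  [ 0   0  1  6  0 ]
  [ 0   0  0  1  0 ]
  [ 0   0  0  0  1 ]
R2 := R2 − 6·R3
  [ 1  -1  1  0  0 ]
  [ 0   0  1  0  0 ]
  [ 0   0  0  1  0 ]
  [ 0   0  0  0  1 ]
R1 := R1 − R2
  [ 1  -1  0  0  0 ]
  [ 0   0  1  0  0 ]
  [ 0   0  0  1  0 ]
  [ 0   0  0  0  1 ]
The reduced form has 4 nonzero rows.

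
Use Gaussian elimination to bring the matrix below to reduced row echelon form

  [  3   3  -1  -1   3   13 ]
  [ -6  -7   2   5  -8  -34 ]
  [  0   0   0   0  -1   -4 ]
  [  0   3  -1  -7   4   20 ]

ρ1 → 1/3·ρ1
  [  1   1  -1/3  -1/3   1  13/3 ]
  [ -6  -7     2     5  -8   -34 ]
  [  0   0     0     0  -1    -4 ]
  [  0   3    -1    -7   4    20 ]
ρ2 → ρ2 + 6·ρ1
  [ 1   1  -1/3  -1/3   1  13/3 ]
  [ 0  -1     0     3  -2    -8 ]
  [ 0   0     0     0  -1    -4 ]
  [ 0   3    -1    -7   4    20 ]
ρ2 → -1·ρ2
  [ 1  1  -1/3  -1/3   1  13/3 ]
  [ 0  1     0    -3   2     8 ]
  [ 0  0     0     0  -1    -4 ]
  [ 0  3    -1    -7   4    20 ]
ρ4 → ρ4 − 3·ρ2
  [ 1  1  -1/3  -1/3   1  13/3 ]
  [ 0  1     0    -3   2     8 ]
  [ 0  0     0     0  -1    -4 ]
  [ 0  0    -1     2  -2    -4 ]
ρ3 <-> ρ4
  [ 1  1  -1/3  -1/3   1  13/3 ]
  [ 0  1     0    -3   2     8 ]
  [ 0  0    -1     2  -2    -4 ]
  [ 0  0     0     0  -1    -4 ]
ρ3 → -1·ρ3
  [ 1  1  -1/3  -1/3   1  13/3 ]
  [ 0  1     0    -3   2     8 ]
  [ 0  0     1    -2   2     4 ]
  [ 0  0     0     0  -1    -4 ]
ρ4 → -1·ρ4
  [ 1  1  -1/3  -1/3  1  13/3 ]
  [ 0  1     0    -3  2     8 ]
  [ 0  0     1    -2  2     4 ]
  [ 0  0     0     0  1     4 ]
ρ3 → ρ3 − 2·ρ4
  [ 1  1  -1/3  -1/3  1  13/3 ]
  [ 0  1     0    -3  2     8 ]
  [ 0  0     1    -2  0    -4 ]
  [ 0  0     0     0  1     4 ]
ρ2 → ρ2 − 2·ρ4
  [ 1  1  -1/3  -1/3  1  13/3 ]
  [ 0  1     0    -3  0     0 ]
  [ 0  0     1    -2  0    -4 ]
  [ 0  0     0     0  1     4 ]
ρ1 → ρ1 − ρ4
  [ 1  1  -1/3  -1/3  0  1/3 ]
  [ 0  1     0    -3  0    0 ]
  [ 0  0     1    -2  0   -4 ]
  [ 0  0     0     0  1    4 ]
ρ1 → ρ1 + 1/3·ρ3
  [ 1  1  0  -1  0  -1 ]
  [ 0  1  0  -3  0   0 ]
  [ 0  0  1  -2  0  -4 ]
  [ 0  0  0   0  1   4 ]
ρ1 → ρ1 − ρ2
  [ 1  0  0   2  0  -1 ]
  [ 0  1  0  -3  0   0 ]
  [ 0  0  1  -2  0  -4 ]
  [ 0  0  0   0  1   4 ]

[[1, 0, 0, 2, 0, -1], [0, 1, 0, -3, 0, 0], [0, 0, 1, -2, 0, -4], [0, 0, 0, 0, 1, 4]]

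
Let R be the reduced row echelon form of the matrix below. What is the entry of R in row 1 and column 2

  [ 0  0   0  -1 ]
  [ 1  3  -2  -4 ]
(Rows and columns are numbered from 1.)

3

r1 <=> r2
  [ 1  3  -2  -4 ]
  [ 0  0   0  -1 ]
r2 := -1·r2
  [ 1  3  -2  -4 ]
  [ 0  0   0   1 ]
r1 := r1 + 4·r2
  [ 1  3  -2  0 ]
  [ 0  0   0  1 ]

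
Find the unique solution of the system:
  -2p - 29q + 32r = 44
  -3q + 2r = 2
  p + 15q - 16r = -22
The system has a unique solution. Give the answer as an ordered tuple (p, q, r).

Form the augmented matrix and row-reduce:
  [ -2  -29   32  |   44 ]
  [  0   -3    2  |    2 ]
  [  1   15  -16  |  -22 ]
R1 ← -1/2·R1
R3 ← R3 − R1
R2 ← -1/3·R2
R3 ← R3 − 1/2·R2
R3 ← 3·R3
R2 ← R2 + 2/3·R3
R1 ← R1 + 16·R3
R1 ← R1 − 29/2·R2
Reading off the last column: p = -6, q = 0, r = 1.

(-6, 0, 1)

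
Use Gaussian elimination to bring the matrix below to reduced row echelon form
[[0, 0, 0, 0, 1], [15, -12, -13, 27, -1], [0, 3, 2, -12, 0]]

R1 ↔ R2
  [ 15  -12  -13   27  -1 ]
  [  0    0    0    0   1 ]
  [  0    3    2  -12   0 ]
R1 := 1/15·R1
  [ 1  -4/5  -13/15  9/5  -1/15 ]
  [ 0     0       0    0      1 ]
  [ 0     3       2  -12      0 ]
R2 ↔ R3
  [ 1  -4/5  -13/15  9/5  -1/15 ]
  [ 0     3       2  -12      0 ]
  [ 0     0       0    0      1 ]
R2 := 1/3·R2
  [ 1  -4/5  -13/15  9/5  -1/15 ]
  [ 0     1     2/3   -4      0 ]
  [ 0     0       0    0      1 ]
R1 := R1 + 1/15·R3
  [ 1  -4/5  -13/15  9/5  0 ]
  [ 0     1     2/3   -4  0 ]
  [ 0     0       0    0  1 ]
R1 := R1 + 4/5·R2
  [ 1  0  -1/3  -7/5  0 ]
  [ 0  1   2/3    -4  0 ]
  [ 0  0     0     0  1 ]

[[1, 0, -1/3, -7/5, 0], [0, 1, 2/3, -4, 0], [0, 0, 0, 0, 1]]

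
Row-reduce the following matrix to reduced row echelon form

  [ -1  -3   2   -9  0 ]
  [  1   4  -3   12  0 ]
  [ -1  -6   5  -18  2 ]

[[1, 0, 1, 0, 0], [0, 1, -1, 3, 0], [0, 0, 0, 0, 1]]

ρ1 -> -1·ρ1
  [  1   3  -2    9  0 ]
  [  1   4  -3   12  0 ]
  [ -1  -6   5  -18  2 ]
ρ2 -> ρ2 − ρ1
  [  1   3  -2    9  0 ]
  [  0   1  -1    3  0 ]
  [ -1  -6   5  -18  2 ]
ρ3 -> ρ3 + ρ1
  [ 1   3  -2   9  0 ]
  [ 0   1  -1   3  0 ]
  [ 0  -3   3  -9  2 ]
ρ3 -> ρ3 + 3·ρ2
  [ 1  3  -2  9  0 ]
  [ 0  1  -1  3  0 ]
  [ 0  0   0  0  2 ]
ρ3 -> 1/2·ρ3
  [ 1  3  -2  9  0 ]
  [ 0  1  -1  3  0 ]
  [ 0  0   0  0  1 ]
ρ1 -> ρ1 − 3·ρ2
  [ 1  0   1  0  0 ]
  [ 0  1  -1  3  0 ]
  [ 0  0   0  0  1 ]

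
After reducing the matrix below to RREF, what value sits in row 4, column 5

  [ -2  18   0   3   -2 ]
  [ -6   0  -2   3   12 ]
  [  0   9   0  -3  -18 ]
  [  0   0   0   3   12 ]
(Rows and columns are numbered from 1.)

R1 := -1/2·R1
  [  1  -9   0  -3/2    1 ]
  [ -6   0  -2     3   12 ]
  [  0   9   0    -3  -18 ]
  [  0   0   0     3   12 ]
R2 := R2 + 6·R1
  [ 1   -9   0  -3/2    1 ]
  [ 0  -54  -2    -6   18 ]
  [ 0    9   0    -3  -18 ]
  [ 0    0   0     3   12 ]
R2 := -1/54·R2
  [ 1  -9     0  -3/2     1 ]
  [ 0   1  1/27   1/9  -1/3 ]
  [ 0   9     0    -3   -18 ]
  [ 0   0     0     3    12 ]
R3 := R3 − 9·R2
  [ 1  -9     0  -3/2     1 ]
  [ 0   1  1/27   1/9  -1/3 ]
  [ 0   0  -1/3    -4   -15 ]
  [ 0   0     0     3    12 ]
R3 := -3·R3
  [ 1  -9     0  -3/2     1 ]
  [ 0   1  1/27   1/9  -1/3 ]
  [ 0   0     1    12    45 ]
  [ 0   0     0     3    12 ]
R4 := 1/3·R4
  [ 1  -9     0  -3/2     1 ]
  [ 0   1  1/27   1/9  -1/3 ]
  [ 0   0     1    12    45 ]
  [ 0   0     0     1     4 ]
R3 := R3 − 12·R4
  [ 1  -9     0  -3/2     1 ]
  [ 0   1  1/27   1/9  -1/3 ]
  [ 0   0     1     0    -3 ]
  [ 0   0     0     1     4 ]
R2 := R2 − 1/9·R4
  [ 1  -9     0  -3/2     1 ]
  [ 0   1  1/27     0  -7/9 ]
  [ 0   0     1     0    -3 ]
  [ 0   0     0     1     4 ]
R1 := R1 + 3/2·R4
  [ 1  -9     0  0     7 ]
  [ 0   1  1/27  0  -7/9 ]
  [ 0   0     1  0    -3 ]
  [ 0   0     0  1     4 ]
R2 := R2 − 1/27·R3
  [ 1  -9  0  0     7 ]
  [ 0   1  0  0  -2/3 ]
  [ 0   0  1  0    -3 ]
  [ 0   0  0  1     4 ]
R1 := R1 + 9·R2
  [ 1  0  0  0     1 ]
  [ 0  1  0  0  -2/3 ]
  [ 0  0  1  0    -3 ]
  [ 0  0  0  1     4 ]

4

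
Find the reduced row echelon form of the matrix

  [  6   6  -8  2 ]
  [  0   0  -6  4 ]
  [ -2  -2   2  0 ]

[[1, 1, 0, 0], [0, 0, 1, 0], [0, 0, 0, 1]]

ρ1 := 1/6·ρ1
  [  1   1  -4/3  1/3 ]
  [  0   0    -6    4 ]
  [ -2  -2     2    0 ]
ρ3 := ρ3 + 2·ρ1
  [ 1  1  -4/3  1/3 ]
  [ 0  0    -6    4 ]
  [ 0  0  -2/3  2/3 ]
ρ2 := -1/6·ρ2
  [ 1  1  -4/3   1/3 ]
  [ 0  0     1  -2/3 ]
  [ 0  0  -2/3   2/3 ]
ρ3 := ρ3 + 2/3·ρ2
  [ 1  1  -4/3   1/3 ]
  [ 0  0     1  -2/3 ]
  [ 0  0     0   2/9 ]
ρ3 := 9/2·ρ3
  [ 1  1  -4/3   1/3 ]
  [ 0  0     1  -2/3 ]
  [ 0  0     0     1 ]
ρ2 := ρ2 + 2/3·ρ3
  [ 1  1  -4/3  1/3 ]
  [ 0  0     1    0 ]
  [ 0  0     0    1 ]
ρ1 := ρ1 − 1/3·ρ3
  [ 1  1  -4/3  0 ]
  [ 0  0     1  0 ]
  [ 0  0     0  1 ]
ρ1 := ρ1 + 4/3·ρ2
  [ 1  1  0  0 ]
  [ 0  0  1  0 ]
  [ 0  0  0  1 ]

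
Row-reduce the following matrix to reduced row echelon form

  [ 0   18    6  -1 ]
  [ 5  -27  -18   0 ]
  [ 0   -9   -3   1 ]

R1 <=> R2
R1 := 1/5·R1
R2 := 1/18·R2
R3 := R3 + 9·R2
R3 := 2·R3
R2 := R2 + 1/18·R3
R1 := R1 + 27/5·R2

[[1, 0, -9/5, 0], [0, 1, 1/3, 0], [0, 0, 0, 1]]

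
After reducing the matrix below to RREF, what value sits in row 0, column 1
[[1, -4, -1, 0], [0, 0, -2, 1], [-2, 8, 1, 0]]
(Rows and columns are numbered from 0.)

R3 → R3 + 2·R1
R2 → -1/2·R2
R3 → R3 + R2
R3 → -2·R3
R2 → R2 + 1/2·R3
R1 → R1 + R2

-4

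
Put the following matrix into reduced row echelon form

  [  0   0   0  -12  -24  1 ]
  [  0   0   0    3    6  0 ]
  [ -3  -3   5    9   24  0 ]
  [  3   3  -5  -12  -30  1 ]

[[1, 1, -5/3, 0, -2, 0], [0, 0, 0, 1, 2, 0], [0, 0, 0, 0, 0, 1], [0, 0, 0, 0, 0, 0]]

r1 <-> r3
  [ -3  -3   5    9   24  0 ]
  [  0   0   0    3    6  0 ]
  [  0   0   0  -12  -24  1 ]
  [  3   3  -5  -12  -30  1 ]
r1 := -1/3·r1
  [ 1  1  -5/3   -3   -8  0 ]
  [ 0  0     0    3    6  0 ]
  [ 0  0     0  -12  -24  1 ]
  [ 3  3    -5  -12  -30  1 ]
r4 := r4 − 3·r1
  [ 1  1  -5/3   -3   -8  0 ]
  [ 0  0     0    3    6  0 ]
  [ 0  0     0  -12  -24  1 ]
  [ 0  0     0   -3   -6  1 ]
r2 := 1/3·r2
  [ 1  1  -5/3   -3   -8  0 ]
  [ 0  0     0    1    2  0 ]
  [ 0  0     0  -12  -24  1 ]
  [ 0  0     0   -3   -6  1 ]
r3 := r3 + 12·r2
  [ 1  1  -5/3  -3  -8  0 ]
  [ 0  0     0   1   2  0 ]
  [ 0  0     0   0   0  1 ]
  [ 0  0     0  -3  -6  1 ]
r4 := r4 + 3·r2
  [ 1  1  -5/3  -3  -8  0 ]
  [ 0  0     0   1   2  0 ]
  [ 0  0     0   0   0  1 ]
  [ 0  0     0   0   0  1 ]
r4 := r4 − r3
  [ 1  1  -5/3  -3  -8  0 ]
  [ 0  0     0   1   2  0 ]
  [ 0  0     0   0   0  1 ]
  [ 0  0     0   0   0  0 ]
r1 := r1 + 3·r2
  [ 1  1  -5/3  0  -2  0 ]
  [ 0  0     0  1   2  0 ]
  [ 0  0     0  0   0  1 ]
  [ 0  0     0  0   0  0 ]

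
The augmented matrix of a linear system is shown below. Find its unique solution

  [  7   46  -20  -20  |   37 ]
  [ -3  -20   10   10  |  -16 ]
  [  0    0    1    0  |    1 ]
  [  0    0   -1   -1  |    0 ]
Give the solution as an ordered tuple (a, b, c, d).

(2, 1/2, 1, -1)

R1 ← 1/7·R1
  [  1  46/7  -20/7  -20/7  |  37/7 ]
  [ -3   -20     10     10  |   -16 ]
  [  0     0      1      0  |     1 ]
  [  0     0     -1     -1  |     0 ]
R2 ← R2 + 3·R1
  [ 1  46/7  -20/7  -20/7  |  37/7 ]
  [ 0  -2/7   10/7   10/7  |  -1/7 ]
  [ 0     0      1      0  |     1 ]
  [ 0     0     -1     -1  |     0 ]
R2 ← -7/2·R2
  [ 1  46/7  -20/7  -20/7  |  37/7 ]
  [ 0     1     -5     -5  |   1/2 ]
  [ 0     0      1      0  |     1 ]
  [ 0     0     -1     -1  |     0 ]
R4 ← R4 + R3
  [ 1  46/7  -20/7  -20/7  |  37/7 ]
  [ 0     1     -5     -5  |   1/2 ]
  [ 0     0      1      0  |     1 ]
  [ 0     0      0     -1  |     1 ]
R4 ← -1·R4
  [ 1  46/7  -20/7  -20/7  |  37/7 ]
  [ 0     1     -5     -5  |   1/2 ]
  [ 0     0      1      0  |     1 ]
  [ 0     0      0      1  |    -1 ]
R2 ← R2 + 5·R4
  [ 1  46/7  -20/7  -20/7  |  37/7 ]
  [ 0     1     -5      0  |  -9/2 ]
  [ 0     0      1      0  |     1 ]
  [ 0     0      0      1  |    -1 ]
R1 ← R1 + 20/7·R4
  [ 1  46/7  -20/7  0  |  17/7 ]
  [ 0     1     -5  0  |  -9/2 ]
  [ 0     0      1  0  |     1 ]
  [ 0     0      0  1  |    -1 ]
R2 ← R2 + 5·R3
  [ 1  46/7  -20/7  0  |  17/7 ]
  [ 0     1      0  0  |   1/2 ]
  [ 0     0      1  0  |     1 ]
  [ 0     0      0  1  |    -1 ]
R1 ← R1 + 20/7·R3
  [ 1  46/7  0  0  |  37/7 ]
  [ 0     1  0  0  |   1/2 ]
  [ 0     0  1  0  |     1 ]
  [ 0     0  0  1  |    -1 ]
R1 ← R1 − 46/7·R2
  [ 1  0  0  0  |    2 ]
  [ 0  1  0  0  |  1/2 ]
  [ 0  0  1  0  |    1 ]
  [ 0  0  0  1  |   -1 ]
Reading off the last column: a = 2, b = 1/2, c = 1, d = -1.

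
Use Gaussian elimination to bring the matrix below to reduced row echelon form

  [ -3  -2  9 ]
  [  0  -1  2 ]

Multiply R1 by -1/3.
  [ 1  2/3  -3 ]
  [ 0   -1   2 ]
Multiply R2 by -1.
  [ 1  2/3  -3 ]
  [ 0    1  -2 ]
Subtract 2/3 times R2 from R1.
  [ 1  0  -5/3 ]
  [ 0  1    -2 ]

[[1, 0, -5/3], [0, 1, -2]]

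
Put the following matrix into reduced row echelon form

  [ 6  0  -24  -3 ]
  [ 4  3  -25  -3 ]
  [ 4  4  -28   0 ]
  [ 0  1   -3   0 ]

R1 := 1/6·R1
R2 := R2 − 4·R1
R3 := R3 − 4·R1
R2 := 1/3·R2
R3 := R3 − 4·R2
R4 := R4 − R2
R3 := 3/10·R3
R4 := R4 − 1/3·R3
R2 := R2 + 1/3·R3
R1 := R1 + 1/2·R3

[[1, 0, -4, 0], [0, 1, -3, 0], [0, 0, 0, 1], [0, 0, 0, 0]]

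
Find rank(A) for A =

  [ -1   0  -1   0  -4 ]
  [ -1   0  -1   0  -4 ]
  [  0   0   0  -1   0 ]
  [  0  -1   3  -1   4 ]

r1 := -1·r1
  [  1   0   1   0   4 ]
  [ -1   0  -1   0  -4 ]
  [  0   0   0  -1   0 ]
  [  0  -1   3  -1   4 ]
r2 := r2 + r1
  [ 1   0  1   0  4 ]
  [ 0   0  0   0  0 ]
  [ 0   0  0  -1  0 ]
  [ 0  -1  3  -1  4 ]
r2 <-> r4
  [ 1   0  1   0  4 ]
  [ 0  -1  3  -1  4 ]
  [ 0   0  0  -1  0 ]
  [ 0   0  0   0  0 ]
r2 := -1·r2
  [ 1  0   1   0   4 ]
  [ 0  1  -3   1  -4 ]
  [ 0  0   0  -1   0 ]
  [ 0  0   0   0   0 ]
r3 := -1·r3
  [ 1  0   1  0   4 ]
  [ 0  1  -3  1  -4 ]
  [ 0  0   0  1   0 ]
  [ 0  0   0  0   0 ]
r2 := r2 − r3
  [ 1  0   1  0   4 ]
  [ 0  1  -3  0  -4 ]
  [ 0  0   0  1   0 ]
  [ 0  0   0  0   0 ]
The reduced form has 3 nonzero rows.

rank = 3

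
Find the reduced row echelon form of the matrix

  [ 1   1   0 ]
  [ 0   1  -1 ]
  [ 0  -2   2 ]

[[1, 0, 1], [0, 1, -1], [0, 0, 0]]

ρ3 ← ρ3 + 2·ρ2
  [ 1  1   0 ]
  [ 0  1  -1 ]
  [ 0  0   0 ]
ρ1 ← ρ1 − ρ2
  [ 1  0   1 ]
  [ 0  1  -1 ]
  [ 0  0   0 ]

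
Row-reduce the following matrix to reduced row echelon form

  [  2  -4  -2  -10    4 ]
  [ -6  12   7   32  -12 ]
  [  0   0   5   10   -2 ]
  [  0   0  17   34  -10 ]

[[1, -2, 0, -3, 0], [0, 0, 1, 2, 0], [0, 0, 0, 0, 1], [0, 0, 0, 0, 0]]

Multiply R1 by 1/2.
  [  1  -2  -1  -5    2 ]
  [ -6  12   7  32  -12 ]
  [  0   0   5  10   -2 ]
  [  0   0  17  34  -10 ]
Add 6 times R1 to R2.
  [ 1  -2  -1  -5    2 ]
  [ 0   0   1   2    0 ]
  [ 0   0   5  10   -2 ]
  [ 0   0  17  34  -10 ]
Subtract 5 times R2 from R3.
  [ 1  -2  -1  -5    2 ]
  [ 0   0   1   2    0 ]
  [ 0   0   0   0   -2 ]
  [ 0   0  17  34  -10 ]
Subtract 17 times R2 from R4.
  [ 1  -2  -1  -5    2 ]
  [ 0   0   1   2    0 ]
  [ 0   0   0   0   -2 ]
  [ 0   0   0   0  -10 ]
Multiply R3 by -1/2.
  [ 1  -2  -1  -5    2 ]
  [ 0   0   1   2    0 ]
  [ 0   0   0   0    1 ]
  [ 0   0   0   0  -10 ]
Add 10 times R3 to R4.
  [ 1  -2  -1  -5  2 ]
  [ 0   0   1   2  0 ]
  [ 0   0   0   0  1 ]
  [ 0   0   0   0  0 ]
Subtract 2 times R3 from R1.
  [ 1  -2  -1  -5  0 ]
  [ 0   0   1   2  0 ]
  [ 0   0   0   0  1 ]
  [ 0   0   0   0  0 ]
Add R2 to R1.
  [ 1  -2  0  -3  0 ]
  [ 0   0  1   2  0 ]
  [ 0   0  0   0  1 ]
  [ 0   0  0   0  0 ]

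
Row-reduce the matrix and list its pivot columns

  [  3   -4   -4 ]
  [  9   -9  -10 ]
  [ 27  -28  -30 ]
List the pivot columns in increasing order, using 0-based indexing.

0, 1, 2

R1 := 1/3·R1
  [  1  -4/3  -4/3 ]
  [  9    -9   -10 ]
  [ 27   -28   -30 ]
R2 := R2 − 9·R1
  [  1  -4/3  -4/3 ]
  [  0     3     2 ]
  [ 27   -28   -30 ]
R3 := R3 − 27·R1
  [ 1  -4/3  -4/3 ]
  [ 0     3     2 ]
  [ 0     8     6 ]
R2 := 1/3·R2
  [ 1  -4/3  -4/3 ]
  [ 0     1   2/3 ]
  [ 0     8     6 ]
R3 := R3 − 8·R2
  [ 1  -4/3  -4/3 ]
  [ 0     1   2/3 ]
  [ 0     0   2/3 ]
R3 := 3/2·R3
  [ 1  -4/3  -4/3 ]
  [ 0     1   2/3 ]
  [ 0     0     1 ]
R2 := R2 − 2/3·R3
  [ 1  -4/3  -4/3 ]
  [ 0     1     0 ]
  [ 0     0     1 ]
R1 := R1 + 4/3·R3
  [ 1  -4/3  0 ]
  [ 0     1  0 ]
  [ 0     0  1 ]
R1 := R1 + 4/3·R2
  [ 1  0  0 ]
  [ 0  1  0 ]
  [ 0  0  1 ]
Pivot columns are the columns containing a leading 1.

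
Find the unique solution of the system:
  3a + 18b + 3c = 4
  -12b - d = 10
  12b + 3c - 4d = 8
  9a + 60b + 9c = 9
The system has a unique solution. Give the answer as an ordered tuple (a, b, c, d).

(5, -1/2, -2/3, -4)

Form the augmented matrix and row-reduce:
  [ 3   18  3   0  |   4 ]
  [ 0  -12  0  -1  |  10 ]
  [ 0   12  3  -4  |   8 ]
  [ 9   60  9   0  |   9 ]
R1 := 1/3·R1
  [ 1    6  1   0  |  4/3 ]
  [ 0  -12  0  -1  |   10 ]
  [ 0   12  3  -4  |    8 ]
  [ 9   60  9   0  |    9 ]
R4 := R4 − 9·R1
  [ 1    6  1   0  |  4/3 ]
  [ 0  -12  0  -1  |   10 ]
  [ 0   12  3  -4  |    8 ]
  [ 0    6  0   0  |   -3 ]
R2 := -1/12·R2
  [ 1   6  1     0  |   4/3 ]
  [ 0   1  0  1/12  |  -5/6 ]
  [ 0  12  3    -4  |     8 ]
  [ 0   6  0     0  |    -3 ]
R3 := R3 − 12·R2
  [ 1  6  1     0  |   4/3 ]
  [ 0  1  0  1/12  |  -5/6 ]
  [ 0  0  3    -5  |    18 ]
  [ 0  6  0     0  |    -3 ]
R4 := R4 − 6·R2
  [ 1  6  1     0  |   4/3 ]
  [ 0  1  0  1/12  |  -5/6 ]
  [ 0  0  3    -5  |    18 ]
  [ 0  0  0  -1/2  |     2 ]
R3 := 1/3·R3
  [ 1  6  1     0  |   4/3 ]
  [ 0  1  0  1/12  |  -5/6 ]
  [ 0  0  1  -5/3  |     6 ]
  [ 0  0  0  -1/2  |     2 ]
R4 := -2·R4
  [ 1  6  1     0  |   4/3 ]
  [ 0  1  0  1/12  |  -5/6 ]
  [ 0  0  1  -5/3  |     6 ]
  [ 0  0  0     1  |    -4 ]
R3 := R3 + 5/3·R4
  [ 1  6  1     0  |   4/3 ]
  [ 0  1  0  1/12  |  -5/6 ]
  [ 0  0  1     0  |  -2/3 ]
  [ 0  0  0     1  |    -4 ]
R2 := R2 − 1/12·R4
  [ 1  6  1  0  |   4/3 ]
  [ 0  1  0  0  |  -1/2 ]
  [ 0  0  1  0  |  -2/3 ]
  [ 0  0  0  1  |    -4 ]
R1 := R1 − R3
  [ 1  6  0  0  |     2 ]
  [ 0  1  0  0  |  -1/2 ]
  [ 0  0  1  0  |  -2/3 ]
  [ 0  0  0  1  |    -4 ]
R1 := R1 − 6·R2
  [ 1  0  0  0  |     5 ]
  [ 0  1  0  0  |  -1/2 ]
  [ 0  0  1  0  |  -2/3 ]
  [ 0  0  0  1  |    -4 ]
Reading off the last column: a = 5, b = -1/2, c = -2/3, d = -4.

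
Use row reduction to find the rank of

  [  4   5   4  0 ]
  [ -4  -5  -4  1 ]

rank = 2

Multiply ρ1 by 1/4.
Add 4 times ρ1 to ρ2.
The reduced form has 2 nonzero rows.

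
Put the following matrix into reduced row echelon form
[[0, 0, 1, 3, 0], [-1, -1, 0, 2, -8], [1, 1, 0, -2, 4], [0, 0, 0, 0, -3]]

R1 ↔ R2
  [ -1  -1  0   2  -8 ]
  [  0   0  1   3   0 ]
  [  1   1  0  -2   4 ]
  [  0   0  0   0  -3 ]
R1 → -1·R1
  [ 1  1  0  -2   8 ]
  [ 0  0  1   3   0 ]
  [ 1  1  0  -2   4 ]
  [ 0  0  0   0  -3 ]
R3 → R3 − R1
  [ 1  1  0  -2   8 ]
  [ 0  0  1   3   0 ]
  [ 0  0  0   0  -4 ]
  [ 0  0  0   0  -3 ]
R3 → -1/4·R3
  [ 1  1  0  -2   8 ]
  [ 0  0  1   3   0 ]
  [ 0  0  0   0   1 ]
  [ 0  0  0   0  -3 ]
R4 → R4 + 3·R3
  [ 1  1  0  -2  8 ]
  [ 0  0  1   3  0 ]
  [ 0  0  0   0  1 ]
  [ 0  0  0   0  0 ]
R1 → R1 − 8·R3
  [ 1  1  0  -2  0 ]
  [ 0  0  1   3  0 ]
  [ 0  0  0   0  1 ]
  [ 0  0  0   0  0 ]

[[1, 1, 0, -2, 0], [0, 0, 1, 3, 0], [0, 0, 0, 0, 1], [0, 0, 0, 0, 0]]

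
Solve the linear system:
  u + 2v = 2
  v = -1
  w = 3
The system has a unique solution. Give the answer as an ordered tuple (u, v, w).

Form the augmented matrix and row-reduce:
  [ 1  2  0  |   2 ]
  [ 0  1  0  |  -1 ]
  [ 0  0  1  |   3 ]
Subtract 2 times R2 from R1.
  [ 1  0  0  |   4 ]
  [ 0  1  0  |  -1 ]
  [ 0  0  1  |   3 ]
Reading off the last column: u = 4, v = -1, w = 3.

(4, -1, 3)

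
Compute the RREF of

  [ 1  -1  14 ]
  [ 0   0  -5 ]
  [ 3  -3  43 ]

ρ3 ← ρ3 − 3·ρ1
ρ2 ← -1/5·ρ2
ρ3 ← ρ3 − ρ2
ρ1 ← ρ1 − 14·ρ2

[[1, -1, 0], [0, 0, 1], [0, 0, 0]]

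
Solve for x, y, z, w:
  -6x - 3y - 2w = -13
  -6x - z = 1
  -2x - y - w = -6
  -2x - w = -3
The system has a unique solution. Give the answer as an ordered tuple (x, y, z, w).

(-1, 3, 5, 5)

Form the augmented matrix and row-reduce:
  [ -6  -3   0  -2  |  -13 ]
  [ -6   0  -1   0  |    1 ]
  [ -2  -1   0  -1  |   -6 ]
  [ -2   0   0  -1  |   -3 ]
r1 ← -1/6·r1
  [  1  1/2   0  1/3  |  13/6 ]
  [ -6    0  -1    0  |     1 ]
  [ -2   -1   0   -1  |    -6 ]
  [ -2    0   0   -1  |    -3 ]
r2 ← r2 + 6·r1
  [  1  1/2   0  1/3  |  13/6 ]
  [  0    3  -1    2  |    14 ]
  [ -2   -1   0   -1  |    -6 ]
  [ -2    0   0   -1  |    -3 ]
r3 ← r3 + 2·r1
  [  1  1/2   0   1/3  |  13/6 ]
  [  0    3  -1     2  |    14 ]
  [  0    0   0  -1/3  |  -5/3 ]
  [ -2    0   0    -1  |    -3 ]
r4 ← r4 + 2·r1
  [ 1  1/2   0   1/3  |  13/6 ]
  [ 0    3  -1     2  |    14 ]
  [ 0    0   0  -1/3  |  -5/3 ]
  [ 0    1   0  -1/3  |   4/3 ]
r2 ← 1/3·r2
  [ 1  1/2     0   1/3  |  13/6 ]
  [ 0    1  -1/3   2/3  |  14/3 ]
  [ 0    0     0  -1/3  |  -5/3 ]
  [ 0    1     0  -1/3  |   4/3 ]
r4 ← r4 − r2
  [ 1  1/2     0   1/3  |   13/6 ]
  [ 0    1  -1/3   2/3  |   14/3 ]
  [ 0    0     0  -1/3  |   -5/3 ]
  [ 0    0   1/3    -1  |  -10/3 ]
r3 ↔ r4
  [ 1  1/2     0   1/3  |   13/6 ]
  [ 0    1  -1/3   2/3  |   14/3 ]
  [ 0    0   1/3    -1  |  -10/3 ]
  [ 0    0     0  -1/3  |   -5/3 ]
r3 ← 3·r3
  [ 1  1/2     0   1/3  |  13/6 ]
  [ 0    1  -1/3   2/3  |  14/3 ]
  [ 0    0     1    -3  |   -10 ]
  [ 0    0     0  -1/3  |  -5/3 ]
r4 ← -3·r4
  [ 1  1/2     0  1/3  |  13/6 ]
  [ 0    1  -1/3  2/3  |  14/3 ]
  [ 0    0     1   -3  |   -10 ]
  [ 0    0     0    1  |     5 ]
r3 ← r3 + 3·r4
  [ 1  1/2     0  1/3  |  13/6 ]
  [ 0    1  -1/3  2/3  |  14/3 ]
  [ 0    0     1    0  |     5 ]
  [ 0    0     0    1  |     5 ]
r2 ← r2 − 2/3·r4
  [ 1  1/2     0  1/3  |  13/6 ]
  [ 0    1  -1/3    0  |   4/3 ]
  [ 0    0     1    0  |     5 ]
  [ 0    0     0    1  |     5 ]
r1 ← r1 − 1/3·r4
  [ 1  1/2     0  0  |  1/2 ]
  [ 0    1  -1/3  0  |  4/3 ]
  [ 0    0     1  0  |    5 ]
  [ 0    0     0  1  |    5 ]
r2 ← r2 + 1/3·r3
  [ 1  1/2  0  0  |  1/2 ]
  [ 0    1  0  0  |    3 ]
  [ 0    0  1  0  |    5 ]
  [ 0    0  0  1  |    5 ]
r1 ← r1 − 1/2·r2
  [ 1  0  0  0  |  -1 ]
  [ 0  1  0  0  |   3 ]
  [ 0  0  1  0  |   5 ]
  [ 0  0  0  1  |   5 ]
Reading off the last column: x = -1, y = 3, z = 5, w = 5.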